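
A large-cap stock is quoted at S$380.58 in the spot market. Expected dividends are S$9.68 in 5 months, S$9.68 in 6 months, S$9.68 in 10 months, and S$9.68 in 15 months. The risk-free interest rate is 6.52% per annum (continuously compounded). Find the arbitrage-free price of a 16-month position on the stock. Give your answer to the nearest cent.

PV(dividends) I = 9.68·e^(−0.0652·5/12) + 9.68·e^(−0.0652·6/12) + 9.68·e^(−0.0652·10/12) + 9.68·e^(−0.0652·15/12)
I = 9.4206 + 9.3695 + 9.1681 + 8.9224 = 36.8806
F = (S − I)·e^(rT) = (380.58 − 36.8806) · e^(0.0652·16/12)
= 343.6994 · e^0.086933 = 343.6994 × 1.090824 = S$374.92

S$374.92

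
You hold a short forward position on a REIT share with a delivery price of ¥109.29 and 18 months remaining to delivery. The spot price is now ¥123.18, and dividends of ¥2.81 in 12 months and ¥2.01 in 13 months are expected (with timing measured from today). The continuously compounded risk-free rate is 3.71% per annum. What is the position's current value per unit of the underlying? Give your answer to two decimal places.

PV(remaining dividends) I = 2.81·e^(−0.0371·12/12) + 2.01·e^(−0.0371·13/12) = 4.6385
Current forward F = (S − I)·e^(rT) = (123.18 − 4.6385)·e^(0.0371·18/12) = 118.5415 × 1.057228 = 125.3254
Value (long) = (F − K)·e^(−rT) = (125.3254 − 109.29) × 0.945870 = 15.1674
Short position value = −(long value) = -¥15.17

-¥15.17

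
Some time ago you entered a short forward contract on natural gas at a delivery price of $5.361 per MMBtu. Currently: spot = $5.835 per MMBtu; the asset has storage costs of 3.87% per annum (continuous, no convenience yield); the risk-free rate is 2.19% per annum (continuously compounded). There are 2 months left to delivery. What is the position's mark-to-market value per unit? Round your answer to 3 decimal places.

Current fair forward for the remaining 2 months: F = S·e^((r + u)·T), (r + u) = 0.0219 + 0.0387 = 0.0606
F = 5.835 · e^(0.0606 × 2/12) = 5.835 × 1.010151 = 5.8942
Value of long forward = (F − K)·e^(−rT) = (5.8942 − 5.361) · e^(−0.0219·2/12)
= 0.5332 × 0.996357 = 0.531
Short position value = −(long value) = -$0.531

-$0.531 per MMBtu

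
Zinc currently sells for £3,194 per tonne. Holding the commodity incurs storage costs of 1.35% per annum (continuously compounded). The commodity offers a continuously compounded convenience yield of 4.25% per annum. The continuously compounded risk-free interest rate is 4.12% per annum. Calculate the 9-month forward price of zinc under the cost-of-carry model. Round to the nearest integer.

£3,223 per tonne

Net carry = r + u − y = 0.0412 + 0.0135 − 0.0425 = 0.0122
F = S·e^((r+u−y)T) = 3194 · e^(0.0122 × 9/12) = 3194 · e^0.009150
= 3194 × 1.009192 = £3,223 per tonne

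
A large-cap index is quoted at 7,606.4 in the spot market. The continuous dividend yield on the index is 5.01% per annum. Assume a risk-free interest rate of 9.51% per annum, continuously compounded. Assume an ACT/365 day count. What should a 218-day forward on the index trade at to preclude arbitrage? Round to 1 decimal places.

7,813.6

F = S·e^((r − q)T) = 7606.4 · e^((0.0951 − 0.0501) × 218/365)
= 7606.4 · e^0.026877 = 7606.4 × 1.027241
F = 7,813.6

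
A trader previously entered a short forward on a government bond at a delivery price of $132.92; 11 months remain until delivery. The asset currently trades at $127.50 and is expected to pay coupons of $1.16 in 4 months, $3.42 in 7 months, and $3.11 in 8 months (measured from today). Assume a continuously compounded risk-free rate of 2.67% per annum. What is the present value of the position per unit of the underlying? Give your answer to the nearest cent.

PV(remaining coupons) I = 1.16·e^(−0.0267·4/12) + 3.42·e^(−0.0267·7/12) + 3.11·e^(−0.0267·8/12) = 7.5720
Current forward F = (S − I)·e^(rT) = (127.50 − 7.5720)·e^(0.0267·11/12) = 119.9280 × 1.024777 = 122.8995
Value (long) = (F − K)·e^(−rT) = (122.8995 − 132.92) × 0.975822 = -9.7782
Short position value = −(long value) = $9.78

$9.78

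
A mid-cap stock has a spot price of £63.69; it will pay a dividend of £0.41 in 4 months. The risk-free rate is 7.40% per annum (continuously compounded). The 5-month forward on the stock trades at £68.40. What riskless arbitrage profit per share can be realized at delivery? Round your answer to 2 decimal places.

PV(dividends) I = 0.41·e^(−0.0740·4/12) = 0.4000
Fair forward F* = (S − I)·e^(rT) = (63.69 − 0.4000)·e^0.030833 = 63.2900 × 1.031313 = 65.2718
Market £68.40 > fair 65.2718: forward overpriced → cash-and-carry (borrow at r, buy the stock and collect the dividends, short the forward).
Profit at T = |F_mkt − F*| = |68.40 − 65.2718| = £3.13 per share

£3.13 per share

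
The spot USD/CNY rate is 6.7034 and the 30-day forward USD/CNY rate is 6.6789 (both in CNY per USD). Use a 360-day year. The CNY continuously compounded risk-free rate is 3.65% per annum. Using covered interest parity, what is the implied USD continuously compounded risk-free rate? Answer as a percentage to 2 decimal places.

8.04%

F = S·e^((r_CNY − r_USD)T) ⇒ r_USD = r_CNY − ln(F/S)/T
ln(6.6789/6.7034) = -0.003662; /(30/360) = -0.043944
r_USD = 0.0365 + 0.043944 = 0.080444
r_USD = 8.04%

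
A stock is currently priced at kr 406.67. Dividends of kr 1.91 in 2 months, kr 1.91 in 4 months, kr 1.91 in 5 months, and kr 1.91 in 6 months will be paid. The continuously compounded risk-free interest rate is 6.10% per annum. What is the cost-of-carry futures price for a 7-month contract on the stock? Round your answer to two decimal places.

PV(dividends) I = 1.91·e^(−0.0610·2/12) + 1.91·e^(−0.0610·4/12) + 1.91·e^(−0.0610·5/12) + 1.91·e^(−0.0610·6/12)
I = 1.8907 + 1.8716 + 1.8621 + 1.8526 = 7.4770
F = (S − I)·e^(rT) = (406.67 − 7.4770) · e^(0.0610·7/12)
= 399.1930 · e^0.035583 = 399.1930 × 1.036224 = kr 413.65

kr 413.65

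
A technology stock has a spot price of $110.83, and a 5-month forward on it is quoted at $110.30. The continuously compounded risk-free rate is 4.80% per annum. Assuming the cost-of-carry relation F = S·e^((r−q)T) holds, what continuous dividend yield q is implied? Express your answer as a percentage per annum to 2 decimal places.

5.95%

From F = S·e^((r−q)T): (r − q) = ln(F/S)/T
ln(110.30/110.83) = ln(0.995218) = -0.004793
(r − q) = -0.004793 / (5/12) = -0.011503
q = r − ln(F/S)/T = 0.0480 + 0.011503 = 0.059503
q = 5.95%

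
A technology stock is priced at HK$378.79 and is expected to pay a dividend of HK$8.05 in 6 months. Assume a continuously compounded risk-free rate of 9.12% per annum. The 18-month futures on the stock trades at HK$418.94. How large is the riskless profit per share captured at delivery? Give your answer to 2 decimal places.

HK$6.56 per share

PV(dividends) I = 8.05·e^(−0.0912·6/12) = 7.6912
Fair futures F* = (S − I)·e^(rT) = (378.79 − 7.6912)·e^0.136800 = 371.0988 × 1.146599 = 425.5015
Market HK$418.94 < fair 425.5015: forward underpriced → reverse cash-and-carry (short the stock, invest proceeds at r, pay the dividends, go long the forward).
Profit at T = |F_mkt − F*| = |418.94 − 425.5015| = HK$6.56 per share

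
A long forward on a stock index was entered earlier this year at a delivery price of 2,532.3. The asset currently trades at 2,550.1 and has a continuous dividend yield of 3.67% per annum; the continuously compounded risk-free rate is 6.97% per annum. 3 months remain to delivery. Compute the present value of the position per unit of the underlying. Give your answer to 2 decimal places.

38.25

Current fair forward for the remaining 3 months: F = S·e^((r − q)·T), (r − q) = 0.0697 − 0.0367 = 0.0330
F = 2550.1 · e^(0.0330 × 3/12) = 2550.1 × 1.00828413 = 2571.2254
Value of long forward = (F − K)·e^(−rT) = (2571.2254 − 2532.3) · e^(−0.0697·3/12)
= 38.9254 × 0.98272594 = 38.25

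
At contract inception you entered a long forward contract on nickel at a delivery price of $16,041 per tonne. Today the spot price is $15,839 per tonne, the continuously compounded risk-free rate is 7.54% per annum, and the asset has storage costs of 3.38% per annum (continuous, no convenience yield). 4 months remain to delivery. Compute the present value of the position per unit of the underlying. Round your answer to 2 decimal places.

$375.60 per tonne

Current fair forward for the remaining 4 months: F = S·e^((r + u)·T), (r + u) = 0.0754 + 0.0338 = 0.1092
F = 15839 · e^(0.1092 × 4/12) = 15839 × 1.03707059 = 16426.1611
Value of long forward = (F − K)·e^(−rT) = (16426.1611 − 16041) · e^(−0.0754·4/12)
= 385.1611 × 0.97517988 = 375.60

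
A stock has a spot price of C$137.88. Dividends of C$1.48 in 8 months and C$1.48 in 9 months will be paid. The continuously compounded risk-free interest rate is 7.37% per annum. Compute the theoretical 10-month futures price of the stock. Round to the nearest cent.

C$143.63

PV(dividends) I = 1.48·e^(−0.0737·8/12) + 1.48·e^(−0.0737·9/12)
I = 1.4090 + 1.4004 = 2.8094
F = (S − I)·e^(rT) = (137.88 − 2.8094) · e^(0.0737·10/12)
= 135.0706 · e^0.061417 = 135.0706 × 1.063342 = C$143.63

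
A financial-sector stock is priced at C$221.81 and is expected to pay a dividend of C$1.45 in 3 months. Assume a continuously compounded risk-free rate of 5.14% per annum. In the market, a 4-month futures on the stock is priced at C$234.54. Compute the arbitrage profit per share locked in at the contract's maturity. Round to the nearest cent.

C$10.35 per share

PV(dividends) I = 1.45·e^(−0.0514·3/12) = 1.4315
Fair futures F* = (S − I)·e^(rT) = (221.81 − 1.4315)·e^0.017133 = 220.3785 × 1.017281 = 224.1869
Market C$234.54 > fair 224.1869: forward overpriced → cash-and-carry (borrow at r, buy the stock and collect the dividends, short the forward).
Profit at T = |F_mkt − F*| = |234.54 − 224.1869| = C$10.35 per share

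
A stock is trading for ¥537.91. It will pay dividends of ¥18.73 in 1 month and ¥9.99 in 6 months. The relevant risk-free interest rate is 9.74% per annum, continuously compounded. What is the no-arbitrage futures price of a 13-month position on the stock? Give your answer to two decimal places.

¥566.55

PV(dividends) I = 18.73·e^(−0.0974·1/12) + 9.99·e^(−0.0974·6/12)
I = 18.5786 + 9.5151 = 28.0937
F = (S − I)·e^(rT) = (537.91 − 28.0937) · e^(0.0974·13/12)
= 509.8163 · e^0.105517 = 509.8163 × 1.111285 = ¥566.55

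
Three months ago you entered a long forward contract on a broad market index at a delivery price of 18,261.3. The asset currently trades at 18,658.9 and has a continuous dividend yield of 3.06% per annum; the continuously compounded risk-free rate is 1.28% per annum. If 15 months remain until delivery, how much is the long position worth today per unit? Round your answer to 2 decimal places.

-12.77

Current fair forward for the remaining 15 months: F = S·e^((r − q)·T), (r − q) = 0.0128 − 0.0306 = -0.0178
F = 18658.9 · e^(-0.0178 × 15/12) = 18658.9 × 0.97799571 = 18248.3242
Value of long forward = (F − K)·e^(−rT) = (18248.3242 − 18261.3) · e^(−0.0128·15/12)
= -12.9758 × 0.98412732 = -12.77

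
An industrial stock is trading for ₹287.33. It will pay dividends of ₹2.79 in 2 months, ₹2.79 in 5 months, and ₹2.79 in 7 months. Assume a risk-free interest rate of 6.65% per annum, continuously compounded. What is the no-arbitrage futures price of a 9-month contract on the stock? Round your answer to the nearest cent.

₹293.45

PV(dividends) I = 2.79·e^(−0.0665·2/12) + 2.79·e^(−0.0665·5/12) + 2.79·e^(−0.0665·7/12)
I = 2.7592 + 2.7138 + 2.6838 = 8.1568
F = (S − I)·e^(rT) = (287.33 − 8.1568) · e^(0.0665·9/12)
= 279.1732 · e^0.049875 = 279.1732 × 1.051140 = ₹293.45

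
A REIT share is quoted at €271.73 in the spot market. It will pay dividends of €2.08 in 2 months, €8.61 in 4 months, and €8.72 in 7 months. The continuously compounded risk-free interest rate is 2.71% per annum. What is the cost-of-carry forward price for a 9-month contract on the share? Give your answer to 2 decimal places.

€257.73

PV(dividends) I = 2.08·e^(−0.0271·2/12) + 8.61·e^(−0.0271·4/12) + 8.72·e^(−0.0271·7/12)
I = 2.0706 + 8.5326 + 8.5832 = 19.1864
F = (S − I)·e^(rT) = (271.73 − 19.1864) · e^(0.0271·9/12)
= 252.5436 · e^0.020325 = 252.5436 × 1.020533 = €257.73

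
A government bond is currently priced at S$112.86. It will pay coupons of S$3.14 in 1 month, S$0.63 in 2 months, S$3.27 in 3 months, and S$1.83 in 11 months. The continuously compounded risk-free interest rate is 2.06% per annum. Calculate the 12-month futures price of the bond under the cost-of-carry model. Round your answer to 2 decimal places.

S$106.21

PV(coupons) I = 3.14·e^(−0.0206·1/12) + 0.63·e^(−0.0206·2/12) + 3.27·e^(−0.0206·3/12) + 1.83·e^(−0.0206·11/12)
I = 3.1346 + 0.6278 + 3.2532 + 1.7958 = 8.8114
F = (S − I)·e^(rT) = (112.86 − 8.8114) · e^(0.0206·12/12)
= 104.0486 · e^0.020600 = 104.0486 × 1.020814 = S$106.21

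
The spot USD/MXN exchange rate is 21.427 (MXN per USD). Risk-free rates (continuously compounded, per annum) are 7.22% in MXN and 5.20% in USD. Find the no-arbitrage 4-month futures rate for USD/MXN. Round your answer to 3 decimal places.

F = S·e^((r_MXN − r_USD)T) = 21.427 · e^((0.0722 − 0.0520) × 4/12)
= 21.427 · e^0.006733 = 21.427 × 1.006756
F = 21.572 MXN per USD

21.572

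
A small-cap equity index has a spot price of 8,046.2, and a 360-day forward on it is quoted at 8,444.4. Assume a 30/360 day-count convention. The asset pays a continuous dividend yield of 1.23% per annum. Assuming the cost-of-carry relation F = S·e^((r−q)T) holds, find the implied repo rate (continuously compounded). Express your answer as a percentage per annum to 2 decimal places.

From F = S·e^((r−q)T): (r − q) = ln(F/S)/T
ln(8444.4/8046.2) = ln(1.049489) = 0.048303
(r − q) = 0.048303 / (360/360) = 0.048303
r = ln(F/S)/T + q = 0.048303 + 0.0123 = 0.060603
r = 6.06%

6.06%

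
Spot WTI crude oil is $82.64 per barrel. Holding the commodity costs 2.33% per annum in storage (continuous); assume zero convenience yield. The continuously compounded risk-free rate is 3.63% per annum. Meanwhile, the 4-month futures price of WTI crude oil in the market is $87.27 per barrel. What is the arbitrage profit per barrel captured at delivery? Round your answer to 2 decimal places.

$2.97 per barrel

Fair futures: F* = S·e^(carry·T), with carry = (r + u) = 0.0363 + 0.0233 = 0.0596
F* = 82.64 · e^(0.0596 × 4/12) = 82.64 · e^0.019867 = 82.64 × 1.020066 = $84.2983
Market $87.27 > fair $84.2983: forward overpriced → cash-and-carry (buy spot, short the forward).
At maturity, profit = |F_mkt − F*| = |87.27 − 84.2983| = $2.97 per barrel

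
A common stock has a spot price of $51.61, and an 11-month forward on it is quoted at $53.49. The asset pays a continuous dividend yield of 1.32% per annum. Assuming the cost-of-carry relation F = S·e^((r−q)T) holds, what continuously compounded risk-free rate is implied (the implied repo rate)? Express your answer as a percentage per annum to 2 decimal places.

5.22%

From F = S·e^((r−q)T): (r − q) = ln(F/S)/T
ln(53.49/51.61) = ln(1.036427) = 0.035779
(r − q) = 0.035779 / (11/12) = 0.039032
r = ln(F/S)/T + q = 0.039032 + 0.0132 = 0.052232
r = 5.22%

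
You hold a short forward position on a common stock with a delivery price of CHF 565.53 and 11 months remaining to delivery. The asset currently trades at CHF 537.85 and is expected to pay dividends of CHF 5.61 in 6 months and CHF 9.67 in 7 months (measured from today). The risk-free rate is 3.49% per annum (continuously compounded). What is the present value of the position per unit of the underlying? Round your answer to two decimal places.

PV(remaining dividends) I = 5.61·e^(−0.0349·6/12) + 9.67·e^(−0.0349·7/12) = 14.9881
Current forward F = (S − I)·e^(rT) = (537.85 − 14.9881)·e^(0.0349·11/12) = 522.8619 × 1.032509 = 539.8596
Value (long) = (F − K)·e^(−rT) = (539.8596 − 565.53) × 0.968515 = -24.8622
Short position value = −(long value) = CHF 24.86

CHF 24.86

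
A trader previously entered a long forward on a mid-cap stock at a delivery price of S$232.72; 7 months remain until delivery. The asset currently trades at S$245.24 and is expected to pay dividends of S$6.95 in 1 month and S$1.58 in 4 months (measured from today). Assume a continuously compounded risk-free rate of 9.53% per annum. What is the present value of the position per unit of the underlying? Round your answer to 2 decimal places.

S$16.68

PV(remaining dividends) I = 6.95·e^(−0.0953·1/12) + 1.58·e^(−0.0953·4/12) = 8.4256
Current forward F = (S − I)·e^(rT) = (245.24 − 8.4256)·e^(0.0953·7/12) = 236.8144 × 1.057166 = 250.3521
Value (long) = (F − K)·e^(−rT) = (250.3521 − 232.72) × 0.945925 = 16.6786
Value = S$16.68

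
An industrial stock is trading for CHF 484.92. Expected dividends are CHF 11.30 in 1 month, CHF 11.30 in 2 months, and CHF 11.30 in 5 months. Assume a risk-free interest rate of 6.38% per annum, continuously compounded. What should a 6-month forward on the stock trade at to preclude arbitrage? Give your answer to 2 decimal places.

CHF 466.13

PV(dividends) I = 11.30·e^(−0.0638·1/12) + 11.30·e^(−0.0638·2/12) + 11.30·e^(−0.0638·5/12)
I = 11.2401 + 11.1805 + 11.0036 = 33.4242
F = (S − I)·e^(rT) = (484.92 − 33.4242) · e^(0.0638·6/12)
= 451.4958 · e^0.031900 = 451.4958 × 1.032414 = CHF 466.13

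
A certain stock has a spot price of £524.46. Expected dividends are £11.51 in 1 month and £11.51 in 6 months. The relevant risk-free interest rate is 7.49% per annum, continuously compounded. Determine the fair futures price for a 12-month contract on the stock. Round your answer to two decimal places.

PV(dividends) I = 11.51·e^(−0.0749·1/12) + 11.51·e^(−0.0749·6/12)
I = 11.4384 + 11.0869 = 22.5253
F = (S − I)·e^(rT) = (524.46 − 22.5253) · e^(0.0749·12/12)
= 501.9347 · e^0.074900 = 501.9347 × 1.077776 = £540.97

£540.97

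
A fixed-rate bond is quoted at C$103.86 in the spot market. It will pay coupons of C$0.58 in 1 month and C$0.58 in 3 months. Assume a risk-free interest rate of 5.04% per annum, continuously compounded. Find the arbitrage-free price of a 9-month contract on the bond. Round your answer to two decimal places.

C$106.67

PV(coupons) I = 0.58·e^(−0.0504·1/12) + 0.58·e^(−0.0504·3/12)
I = 0.5776 + 0.5727 = 1.1503
F = (S − I)·e^(rT) = (103.86 − 1.1503) · e^(0.0504·9/12)
= 102.7097 · e^0.037800 = 102.7097 × 1.038524 = C$106.67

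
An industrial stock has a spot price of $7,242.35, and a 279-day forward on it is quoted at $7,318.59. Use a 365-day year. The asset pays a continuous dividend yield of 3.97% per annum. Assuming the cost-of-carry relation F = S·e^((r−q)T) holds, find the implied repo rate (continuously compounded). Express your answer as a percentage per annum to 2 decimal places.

5.34%

From F = S·e^((r−q)T): (r − q) = ln(F/S)/T
ln(7318.59/7242.35) = ln(1.010527) = 0.010472
(r − q) = 0.010472 / (279/365) = 0.013700
r = ln(F/S)/T + q = 0.013700 + 0.0397 = 0.053400
r = 5.34%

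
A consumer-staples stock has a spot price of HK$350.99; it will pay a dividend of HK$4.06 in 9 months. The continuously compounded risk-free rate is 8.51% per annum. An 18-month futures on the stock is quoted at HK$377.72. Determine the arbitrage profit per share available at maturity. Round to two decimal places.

HK$16.73 per share

PV(dividends) I = 4.06·e^(−0.0851·9/12) = 3.8090
Fair futures F* = (S − I)·e^(rT) = (350.99 − 3.8090)·e^0.127650 = 347.1810 × 1.136155 = 394.4514
Market HK$377.72 < fair 394.4514: forward underpriced → reverse cash-and-carry (short the stock, invest proceeds at r, pay the dividends, go long the forward).
Profit at T = |F_mkt − F*| = |377.72 − 394.4514| = HK$16.73 per share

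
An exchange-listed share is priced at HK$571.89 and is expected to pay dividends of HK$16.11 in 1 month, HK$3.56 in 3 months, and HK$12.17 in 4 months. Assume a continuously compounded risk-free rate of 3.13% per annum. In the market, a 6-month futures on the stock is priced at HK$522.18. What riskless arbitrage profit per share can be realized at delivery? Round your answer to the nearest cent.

HK$26.59 per share

PV(dividends) I = 16.11·e^(−0.0313·1/12) + 3.56·e^(−0.0313·3/12) + 12.17·e^(−0.0313·4/12) = 31.6440
Fair futures F* = (S − I)·e^(rT) = (571.89 − 31.6440)·e^0.015650 = 540.2460 × 1.015773 = 548.7673
Market HK$522.18 < fair 548.7673: forward underpriced → reverse cash-and-carry (short the stock, invest proceeds at r, pay the dividends, go long the forward).
Profit at T = |F_mkt − F*| = |522.18 − 548.7673| = HK$26.59 per share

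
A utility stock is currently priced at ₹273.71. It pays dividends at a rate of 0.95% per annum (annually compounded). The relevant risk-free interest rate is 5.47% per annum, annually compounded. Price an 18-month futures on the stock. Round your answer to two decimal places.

F = S · (1+r)^T / (1+q)^T
= 273.71 × 1.083162 / 1.014284 = 273.71 × 1.067908
F = ₹292.30

₹292.30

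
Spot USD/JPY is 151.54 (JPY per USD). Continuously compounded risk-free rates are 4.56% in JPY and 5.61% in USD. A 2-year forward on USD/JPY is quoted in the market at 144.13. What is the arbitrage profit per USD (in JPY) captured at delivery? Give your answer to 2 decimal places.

Fair forward: F* = S·e^(carry·T), with carry = (r_JPY − r_USD) = 0.0456 − 0.0561 = -0.0105
F* = 151.54 · e^(-0.0105 × 2) = 151.54 · e^-0.021000 = 151.54 × 0.979219 = 148.3908
Market 144.13 < fair 148.3908: forward underpriced → reverse cash-and-carry (short spot, go long the forward).
At maturity, profit = |F_mkt − F*| = |144.13 − 148.3908| = 4.26 per USD (in JPY)

4.26 per USD (in JPY)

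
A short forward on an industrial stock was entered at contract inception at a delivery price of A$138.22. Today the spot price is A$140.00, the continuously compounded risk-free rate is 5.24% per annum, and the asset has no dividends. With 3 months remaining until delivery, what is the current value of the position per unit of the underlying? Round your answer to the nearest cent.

-A$3.58

Current fair forward for the remaining 3 months: F = S·e^(r·T), r = 0.0524
F = 140.00 · e^(0.0524 × 3/12) = 140.00 × 1.013186 = 141.8460
Value of long forward = (F − K)·e^(−rT) = (141.8460 − 138.22) · e^(−0.0524·3/12)
= 3.6260 × 0.986985 = 3.58
Short position value = −(long value) = -A$3.58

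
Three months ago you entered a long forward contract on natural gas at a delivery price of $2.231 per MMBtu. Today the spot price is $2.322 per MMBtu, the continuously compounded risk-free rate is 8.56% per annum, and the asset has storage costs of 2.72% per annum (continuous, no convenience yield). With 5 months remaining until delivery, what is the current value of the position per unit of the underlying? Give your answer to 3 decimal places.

Current fair forward for the remaining 5 months: F = S·e^((r + u)·T), (r + u) = 0.0856 + 0.0272 = 0.1128
F = 2.322 · e^(0.1128 × 5/12) = 2.322 × 1.048122 = 2.4337
Value of long forward = (F − K)·e^(−rT) = (2.4337 − 2.231) · e^(−0.0856·5/12)
= 0.2027 × 0.964962 = 0.196

$0.196 per MMBtu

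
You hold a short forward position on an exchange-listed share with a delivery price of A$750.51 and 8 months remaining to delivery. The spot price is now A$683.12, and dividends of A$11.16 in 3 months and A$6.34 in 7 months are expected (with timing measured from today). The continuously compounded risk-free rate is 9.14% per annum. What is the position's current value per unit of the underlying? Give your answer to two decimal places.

A$39.94

PV(remaining dividends) I = 11.16·e^(−0.0914·3/12) + 6.34·e^(−0.0914·7/12) = 16.9187
Current forward F = (S − I)·e^(rT) = (683.12 − 16.9187)·e^(0.0914·8/12) = 666.2013 × 1.062828 = 708.0574
Value (long) = (F − K)·e^(−rT) = (708.0574 − 750.51) × 0.940886 = -39.9431
Short position value = −(long value) = A$39.94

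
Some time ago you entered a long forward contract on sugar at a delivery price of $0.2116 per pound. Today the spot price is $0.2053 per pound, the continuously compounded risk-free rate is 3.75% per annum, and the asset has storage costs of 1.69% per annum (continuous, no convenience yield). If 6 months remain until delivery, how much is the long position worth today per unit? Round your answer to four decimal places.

-$0.0006 per pound

Current fair forward for the remaining 6 months: F = S·e^((r + u)·T), (r + u) = 0.0375 + 0.0169 = 0.0544
F = 0.2053 · e^(0.0544 × 6/12) = 0.2053 × 1.027573 = 0.2110
Value of long forward = (F − K)·e^(−rT) = (0.2110 − 0.2116) · e^(−0.0375·6/12)
= -0.0006 × 0.981425 = -0.0006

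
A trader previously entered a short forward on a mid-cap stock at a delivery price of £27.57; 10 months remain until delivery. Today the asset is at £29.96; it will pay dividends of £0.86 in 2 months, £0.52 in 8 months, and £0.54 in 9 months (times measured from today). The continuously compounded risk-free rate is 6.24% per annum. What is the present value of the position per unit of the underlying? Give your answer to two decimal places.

PV(remaining dividends) I = 0.86·e^(−0.0624·2/12) + 0.52·e^(−0.0624·8/12) + 0.54·e^(−0.0624·9/12) = 1.8652
Current forward F = (S − I)·e^(rT) = (29.96 − 1.8652)·e^(0.0624·10/12) = 28.0948 × 1.053376 = 29.5944
Value (long) = (F − K)·e^(−rT) = (29.5944 − 27.57) × 0.949329 = 1.9218
Short position value = −(long value) = -£1.92

-£1.92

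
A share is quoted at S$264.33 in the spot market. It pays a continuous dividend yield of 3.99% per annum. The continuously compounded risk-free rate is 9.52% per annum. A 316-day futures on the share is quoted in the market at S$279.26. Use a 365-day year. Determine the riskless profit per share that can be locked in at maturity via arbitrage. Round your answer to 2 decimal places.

S$1.97 per share

Fair futures: F* = S·e^(carry·T), with carry = (r − q) = 0.0952 − 0.0399 = 0.0553
F* = 264.33 · e^(0.0553 × 316/365) = 264.33 · e^0.047876 = 264.33 × 1.049041 = S$277.2930
Market S$279.26 > fair S$277.2930: forward overpriced → cash-and-carry (buy spot, short the forward).
At maturity, profit = |F_mkt − F*| = |279.26 − 277.2930| = S$1.97 per share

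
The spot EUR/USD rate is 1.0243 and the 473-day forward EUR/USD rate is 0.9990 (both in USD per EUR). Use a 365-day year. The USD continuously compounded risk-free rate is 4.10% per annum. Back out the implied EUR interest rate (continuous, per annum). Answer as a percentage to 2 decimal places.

6.03%

F = S·e^((r_USD − r_EUR)T) ⇒ r_EUR = r_USD − ln(F/S)/T
ln(0.9990/1.0243) = -0.025010; /(473/365) = -0.019299
r_EUR = 0.0410 + 0.019299 = 0.060299
r_EUR = 6.03%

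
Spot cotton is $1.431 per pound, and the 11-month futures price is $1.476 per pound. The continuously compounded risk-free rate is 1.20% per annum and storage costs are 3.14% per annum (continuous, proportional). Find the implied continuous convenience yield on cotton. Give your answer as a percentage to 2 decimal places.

F = S·e^((r+u−y)T) ⇒ (r+u−y) = ln(F/S)/T
ln(1.476/1.431) = 0.030962; /T ⇒ 0.033777
y = r + u − ln(F/S)/T = 0.0120 + 0.0314 − 0.033777 = 0.009623
y = 0.96%

0.96%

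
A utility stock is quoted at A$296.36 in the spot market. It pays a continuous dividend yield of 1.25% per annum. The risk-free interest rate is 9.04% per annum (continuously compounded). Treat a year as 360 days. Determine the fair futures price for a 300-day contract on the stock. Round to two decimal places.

F = S·e^((r − q)T) = 296.36 · e^((0.0904 − 0.0125) × 300/360)
= 296.36 · e^0.064917 = 296.36 × 1.067070
F = A$316.24

A$316.24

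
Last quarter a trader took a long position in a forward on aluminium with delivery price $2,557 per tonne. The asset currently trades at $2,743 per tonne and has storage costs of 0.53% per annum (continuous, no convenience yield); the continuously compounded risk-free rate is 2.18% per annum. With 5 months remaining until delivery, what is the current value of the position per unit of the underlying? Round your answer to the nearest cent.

Current fair forward for the remaining 5 months: F = S·e^((r + u)·T), (r + u) = 0.0218 + 0.0053 = 0.0271
F = 2743 · e^(0.0271 × 5/12) = 2743 × 1.01135566 = 2774.1486
Value of long forward = (F − K)·e^(−rT) = (2774.1486 − 2557) · e^(−0.0218·5/12)
= 217.1486 × 0.99095780 = 215.19

$215.19 per tonne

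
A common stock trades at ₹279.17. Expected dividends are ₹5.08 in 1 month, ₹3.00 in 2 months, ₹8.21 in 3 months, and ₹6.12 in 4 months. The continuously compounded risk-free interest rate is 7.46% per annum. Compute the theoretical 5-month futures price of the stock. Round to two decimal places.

₹265.25

PV(dividends) I = 5.08·e^(−0.0746·1/12) + 3.00·e^(−0.0746·2/12) + 8.21·e^(−0.0746·3/12) + 6.12·e^(−0.0746·4/12)
I = 5.0485 + 2.9629 + 8.0583 + 5.9697 = 22.0394
F = (S − I)·e^(rT) = (279.17 − 22.0394) · e^(0.0746·5/12)
= 257.1306 · e^0.031083 = 257.1306 × 1.031571 = ₹265.25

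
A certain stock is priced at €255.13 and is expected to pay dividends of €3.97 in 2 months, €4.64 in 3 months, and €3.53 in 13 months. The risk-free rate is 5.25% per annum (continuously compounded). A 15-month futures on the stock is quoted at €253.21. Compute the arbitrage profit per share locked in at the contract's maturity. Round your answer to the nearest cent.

PV(dividends) I = 3.97·e^(−0.0525·2/12) + 4.64·e^(−0.0525·3/12) + 3.53·e^(−0.0525·13/12) = 11.8497
Fair futures F* = (S − I)·e^(rT) = (255.13 − 11.8497)·e^0.065625 = 243.2803 × 1.067826 = 259.7810
Market €253.21 < fair 259.7810: forward underpriced → reverse cash-and-carry (short the stock, invest proceeds at r, pay the dividends, go long the forward).
Profit at T = |F_mkt − F*| = |253.21 − 259.7810| = €6.57 per share

€6.57 per share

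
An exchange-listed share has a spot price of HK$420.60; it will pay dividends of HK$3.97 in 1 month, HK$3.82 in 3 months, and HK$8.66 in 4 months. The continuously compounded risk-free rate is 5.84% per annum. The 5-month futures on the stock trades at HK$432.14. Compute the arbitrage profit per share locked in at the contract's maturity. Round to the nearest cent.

PV(dividends) I = 3.97·e^(−0.0584·1/12) + 3.82·e^(−0.0584·3/12) + 8.66·e^(−0.0584·4/12) = 16.2084
Fair futures F* = (S − I)·e^(rT) = (420.60 − 16.2084)·e^0.024333 = 404.3916 × 1.024631 = 414.3522
Market HK$432.14 > fair 414.3522: forward overpriced → cash-and-carry (borrow at r, buy the stock and collect the dividends, short the forward).
Profit at T = |F_mkt − F*| = |432.14 − 414.3522| = HK$17.79 per share

HK$17.79 per share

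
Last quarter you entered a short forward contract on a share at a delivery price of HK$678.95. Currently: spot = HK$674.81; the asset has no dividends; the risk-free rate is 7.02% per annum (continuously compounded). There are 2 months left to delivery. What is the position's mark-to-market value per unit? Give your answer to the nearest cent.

-HK$3.76

Current fair forward for the remaining 2 months: F = S·e^(r·T), r = 0.0702
F = 674.81 · e^(0.0702 × 2/12) = 674.81 × 1.011769 = 682.7518
Value of long forward = (F − K)·e^(−rT) = (682.7518 − 678.95) · e^(−0.0702·2/12)
= 3.8018 × 0.988368 = 3.76
Short position value = −(long value) = -HK$3.76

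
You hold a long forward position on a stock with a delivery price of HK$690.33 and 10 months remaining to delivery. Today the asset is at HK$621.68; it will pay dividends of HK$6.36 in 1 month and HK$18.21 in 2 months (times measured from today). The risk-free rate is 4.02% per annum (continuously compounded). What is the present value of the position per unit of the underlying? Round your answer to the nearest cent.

PV(remaining dividends) I = 6.36·e^(−0.0402·1/12) + 18.21·e^(−0.0402·2/12) = 24.4271
Current forward F = (S − I)·e^(rT) = (621.68 − 24.4271)·e^(0.0402·10/12) = 597.2529 × 1.034067 = 617.5995
Value (long) = (F − K)·e^(−rT) = (617.5995 − 690.33) × 0.967055 = -70.3344
Value = -HK$70.33

-HK$70.33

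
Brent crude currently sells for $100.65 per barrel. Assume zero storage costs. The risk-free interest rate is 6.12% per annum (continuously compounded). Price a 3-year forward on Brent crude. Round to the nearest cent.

F = S·e^(rT) = 100.65 · e^(0.0612 × 3) = 100.65 · e^0.183600
= 100.65 × 1.201535 = $120.93 per barrel

$120.93 per barrel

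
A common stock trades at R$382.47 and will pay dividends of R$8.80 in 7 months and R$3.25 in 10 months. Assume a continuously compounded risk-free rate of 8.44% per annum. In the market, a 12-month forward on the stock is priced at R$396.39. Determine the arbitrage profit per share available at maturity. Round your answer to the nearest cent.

R$7.35 per share

PV(dividends) I = 8.80·e^(−0.0844·7/12) + 3.25·e^(−0.0844·10/12) = 11.4065
Fair forward F* = (S − I)·e^(rT) = (382.47 − 11.4065)·e^0.084400 = 371.0635 × 1.088064 = 403.7408
Market R$396.39 < fair 403.7408: forward underpriced → reverse cash-and-carry (short the stock, invest proceeds at r, pay the dividends, go long the forward).
Profit at T = |F_mkt − F*| = |396.39 − 403.7408| = R$7.35 per share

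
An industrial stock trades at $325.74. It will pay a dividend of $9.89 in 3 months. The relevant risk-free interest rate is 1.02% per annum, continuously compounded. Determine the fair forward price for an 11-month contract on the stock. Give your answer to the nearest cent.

PV(dividends) I = 9.89·e^(−0.0102·3/12)
I = 9.8648
F = (S − I)·e^(rT) = (325.74 − 9.8648) · e^(0.0102·11/12)
= 315.8752 · e^0.009350 = 315.8752 × 1.009394 = $318.84

$318.84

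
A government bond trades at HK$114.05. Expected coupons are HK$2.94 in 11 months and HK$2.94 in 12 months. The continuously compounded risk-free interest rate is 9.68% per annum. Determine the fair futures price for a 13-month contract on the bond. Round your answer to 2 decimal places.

PV(coupons) I = 2.94·e^(−0.0968·11/12) + 2.94·e^(−0.0968·12/12)
I = 2.6904 + 2.6687 = 5.3591
F = (S − I)·e^(rT) = (114.05 − 5.3591) · e^(0.0968·13/12)
= 108.6909 · e^0.104867 = 108.6909 × 1.110563 = HK$120.71

HK$120.71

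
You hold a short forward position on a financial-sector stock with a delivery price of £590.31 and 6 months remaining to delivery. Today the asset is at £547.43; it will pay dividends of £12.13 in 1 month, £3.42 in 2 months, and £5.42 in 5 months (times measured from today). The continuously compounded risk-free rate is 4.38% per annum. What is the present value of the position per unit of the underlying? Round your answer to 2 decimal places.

£50.90

PV(remaining dividends) I = 12.13·e^(−0.0438·1/12) + 3.42·e^(−0.0438·2/12) + 5.42·e^(−0.0438·5/12) = 20.8029
Current forward F = (S − I)·e^(rT) = (547.43 − 20.8029)·e^(0.0438·6/12) = 526.6271 × 1.022142 = 538.2877
Value (long) = (F − K)·e^(−rT) = (538.2877 − 590.31) × 0.978338 = -50.8954
Short position value = −(long value) = £50.90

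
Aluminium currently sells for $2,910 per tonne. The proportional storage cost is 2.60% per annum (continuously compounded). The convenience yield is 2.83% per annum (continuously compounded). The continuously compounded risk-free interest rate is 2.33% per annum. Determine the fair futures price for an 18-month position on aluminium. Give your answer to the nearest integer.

$3,003 per tonne

Net carry = r + u − y = 0.0233 + 0.0260 − 0.0283 = 0.0210
F = S·e^((r+u−y)T) = 2910 · e^(0.0210 × 18/12) = 2910 · e^0.031500
= 2910 × 1.032001 = $3,003 per tonne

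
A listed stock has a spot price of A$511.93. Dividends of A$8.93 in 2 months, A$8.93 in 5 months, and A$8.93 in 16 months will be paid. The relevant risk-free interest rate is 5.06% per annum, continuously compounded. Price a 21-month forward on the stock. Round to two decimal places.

A$530.98

PV(dividends) I = 8.93·e^(−0.0506·2/12) + 8.93·e^(−0.0506·5/12) + 8.93·e^(−0.0506·16/12)
I = 8.8550 + 8.7437 + 8.3474 = 25.9461
F = (S − I)·e^(rT) = (511.93 − 25.9461) · e^(0.0506·21/12)
= 485.9839 · e^0.088550 = 485.9839 × 1.092589 = A$530.98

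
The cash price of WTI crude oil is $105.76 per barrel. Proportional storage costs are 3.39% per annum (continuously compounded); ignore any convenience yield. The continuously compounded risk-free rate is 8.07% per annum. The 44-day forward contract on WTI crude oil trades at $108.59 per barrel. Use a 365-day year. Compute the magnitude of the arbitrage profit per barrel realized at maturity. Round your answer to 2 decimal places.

Fair forward: F* = S·e^(carry·T), with carry = (r + u) = 0.0807 + 0.0339 = 0.1146
F* = 105.76 · e^(0.1146 × 44/365) = 105.76 · e^0.013815 = 105.76 × 1.013911 = $107.2312
Market $108.59 > fair $107.2312: forward overpriced → cash-and-carry (buy spot, short the forward).
At maturity, profit = |F_mkt − F*| = |108.59 − 107.2312| = $1.36 per barrel

$1.36 per barrel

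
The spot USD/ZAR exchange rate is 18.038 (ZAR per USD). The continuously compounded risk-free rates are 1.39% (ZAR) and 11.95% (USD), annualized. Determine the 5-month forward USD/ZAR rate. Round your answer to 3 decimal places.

F = S·e^((r_ZAR − r_USD)T) = 18.038 · e^((0.0139 − 0.1195) × 5/12)
= 18.038 · e^-0.044000 = 18.038 × 0.956954
F = 17.262 ZAR per USD

17.262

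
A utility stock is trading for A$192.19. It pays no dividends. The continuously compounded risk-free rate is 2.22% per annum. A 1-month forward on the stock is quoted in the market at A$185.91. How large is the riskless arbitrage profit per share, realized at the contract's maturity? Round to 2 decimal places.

A$6.64 per share

Fair forward: F* = S·e^(carry·T), with carry = r = 0.0222
F* = 192.19 · e^(0.0222 × 1/12) = 192.19 · e^0.001850 = 192.19 × 1.001852 = A$192.5459
Market A$185.91 < fair A$192.5459: forward underpriced → reverse cash-and-carry (short spot, go long the forward).
At maturity, profit = |F_mkt − F*| = |185.91 − 192.5459| = A$6.64 per share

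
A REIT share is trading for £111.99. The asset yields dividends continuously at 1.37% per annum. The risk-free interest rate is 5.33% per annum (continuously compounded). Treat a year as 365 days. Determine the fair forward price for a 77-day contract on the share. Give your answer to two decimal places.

£112.93

F = S·e^((r − q)T) = 111.99 · e^((0.0533 − 0.0137) × 77/365)
= 111.99 · e^0.008354 = 111.99 × 1.008389
F = £112.93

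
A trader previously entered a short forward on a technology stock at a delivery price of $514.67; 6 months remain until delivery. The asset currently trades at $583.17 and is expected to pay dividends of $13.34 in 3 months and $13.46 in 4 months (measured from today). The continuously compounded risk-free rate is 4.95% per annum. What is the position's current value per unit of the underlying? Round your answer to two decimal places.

-$54.67

PV(remaining dividends) I = 13.34·e^(−0.0495·3/12) + 13.46·e^(−0.0495·4/12) = 26.4157
Current forward F = (S − I)·e^(rT) = (583.17 − 26.4157)·e^(0.0495·6/12) = 556.7543 × 1.025059 = 570.7060
Value (long) = (F − K)·e^(−rT) = (570.7060 − 514.67) × 0.975554 = 54.6661
Short position value = −(long value) = -$54.67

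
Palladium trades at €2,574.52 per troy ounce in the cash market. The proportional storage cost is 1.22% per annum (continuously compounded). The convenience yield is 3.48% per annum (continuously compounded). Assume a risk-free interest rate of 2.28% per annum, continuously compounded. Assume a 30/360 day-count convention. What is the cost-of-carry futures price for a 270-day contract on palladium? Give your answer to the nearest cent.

€2,574.91 per troy ounce

Net carry = r + u − y = 0.0228 + 0.0122 − 0.0348 = 0.0002
F = S·e^((r+u−y)T) = 2574.52 · e^(0.0002 × 270/360) = 2574.52 · e^0.00015000
= 2574.52 × 1.00015001 = €2,574.91 per troy ounce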